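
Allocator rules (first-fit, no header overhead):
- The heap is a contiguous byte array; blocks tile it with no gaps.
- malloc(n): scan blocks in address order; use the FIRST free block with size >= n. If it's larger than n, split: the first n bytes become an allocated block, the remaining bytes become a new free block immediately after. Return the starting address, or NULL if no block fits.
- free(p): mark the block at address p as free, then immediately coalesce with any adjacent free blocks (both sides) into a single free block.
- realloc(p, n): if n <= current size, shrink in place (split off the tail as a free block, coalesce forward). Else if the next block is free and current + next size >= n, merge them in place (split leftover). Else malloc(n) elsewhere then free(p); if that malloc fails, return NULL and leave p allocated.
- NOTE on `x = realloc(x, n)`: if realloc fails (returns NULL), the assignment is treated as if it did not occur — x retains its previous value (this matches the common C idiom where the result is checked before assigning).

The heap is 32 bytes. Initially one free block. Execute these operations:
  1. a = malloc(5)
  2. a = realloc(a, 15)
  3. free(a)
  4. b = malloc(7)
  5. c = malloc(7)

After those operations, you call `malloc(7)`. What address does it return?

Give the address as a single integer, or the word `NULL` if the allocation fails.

Answer: 14

Derivation:
Op 1: a = malloc(5) -> a = 0; heap: [0-4 ALLOC][5-31 FREE]
Op 2: a = realloc(a, 15) -> a = 0; heap: [0-14 ALLOC][15-31 FREE]
Op 3: free(a) -> (freed a); heap: [0-31 FREE]
Op 4: b = malloc(7) -> b = 0; heap: [0-6 ALLOC][7-31 FREE]
Op 5: c = malloc(7) -> c = 7; heap: [0-6 ALLOC][7-13 ALLOC][14-31 FREE]
malloc(7): first-fit scan over [0-6 ALLOC][7-13 ALLOC][14-31 FREE] -> 14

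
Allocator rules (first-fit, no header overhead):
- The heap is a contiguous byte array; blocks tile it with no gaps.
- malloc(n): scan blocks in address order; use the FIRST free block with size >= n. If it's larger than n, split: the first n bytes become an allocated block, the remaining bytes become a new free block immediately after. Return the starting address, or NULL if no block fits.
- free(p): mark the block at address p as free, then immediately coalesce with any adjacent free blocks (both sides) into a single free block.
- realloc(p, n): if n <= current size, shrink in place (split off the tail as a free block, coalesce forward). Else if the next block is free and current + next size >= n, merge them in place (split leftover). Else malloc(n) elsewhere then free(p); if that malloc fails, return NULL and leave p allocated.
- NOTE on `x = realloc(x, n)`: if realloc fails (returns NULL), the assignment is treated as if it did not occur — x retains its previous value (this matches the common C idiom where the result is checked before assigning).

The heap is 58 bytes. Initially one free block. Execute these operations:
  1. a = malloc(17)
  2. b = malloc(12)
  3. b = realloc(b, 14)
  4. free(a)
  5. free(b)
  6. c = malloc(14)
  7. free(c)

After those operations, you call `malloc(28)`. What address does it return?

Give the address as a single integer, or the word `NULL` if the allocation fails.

Answer: 0

Derivation:
Op 1: a = malloc(17) -> a = 0; heap: [0-16 ALLOC][17-57 FREE]
Op 2: b = malloc(12) -> b = 17; heap: [0-16 ALLOC][17-28 ALLOC][29-57 FREE]
Op 3: b = realloc(b, 14) -> b = 17; heap: [0-16 ALLOC][17-30 ALLOC][31-57 FREE]
Op 4: free(a) -> (freed a); heap: [0-16 FREE][17-30 ALLOC][31-57 FREE]
Op 5: free(b) -> (freed b); heap: [0-57 FREE]
Op 6: c = malloc(14) -> c = 0; heap: [0-13 ALLOC][14-57 FREE]
Op 7: free(c) -> (freed c); heap: [0-57 FREE]
malloc(28): first-fit scan over [0-57 FREE] -> 0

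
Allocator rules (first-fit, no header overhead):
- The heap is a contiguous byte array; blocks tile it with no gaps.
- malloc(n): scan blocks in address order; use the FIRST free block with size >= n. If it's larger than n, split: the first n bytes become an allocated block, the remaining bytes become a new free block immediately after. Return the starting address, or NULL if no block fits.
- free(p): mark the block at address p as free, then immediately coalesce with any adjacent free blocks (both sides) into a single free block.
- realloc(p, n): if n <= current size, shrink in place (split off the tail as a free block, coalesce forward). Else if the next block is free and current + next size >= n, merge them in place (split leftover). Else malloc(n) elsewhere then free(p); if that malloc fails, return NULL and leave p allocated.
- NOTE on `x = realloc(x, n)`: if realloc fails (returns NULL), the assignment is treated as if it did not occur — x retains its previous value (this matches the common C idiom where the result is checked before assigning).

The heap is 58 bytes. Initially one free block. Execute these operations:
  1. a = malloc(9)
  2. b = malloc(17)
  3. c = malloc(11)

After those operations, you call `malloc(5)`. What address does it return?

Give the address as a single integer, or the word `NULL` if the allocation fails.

Op 1: a = malloc(9) -> a = 0; heap: [0-8 ALLOC][9-57 FREE]
Op 2: b = malloc(17) -> b = 9; heap: [0-8 ALLOC][9-25 ALLOC][26-57 FREE]
Op 3: c = malloc(11) -> c = 26; heap: [0-8 ALLOC][9-25 ALLOC][26-36 ALLOC][37-57 FREE]
malloc(5): first-fit scan over [0-8 ALLOC][9-25 ALLOC][26-36 ALLOC][37-57 FREE] -> 37

Answer: 37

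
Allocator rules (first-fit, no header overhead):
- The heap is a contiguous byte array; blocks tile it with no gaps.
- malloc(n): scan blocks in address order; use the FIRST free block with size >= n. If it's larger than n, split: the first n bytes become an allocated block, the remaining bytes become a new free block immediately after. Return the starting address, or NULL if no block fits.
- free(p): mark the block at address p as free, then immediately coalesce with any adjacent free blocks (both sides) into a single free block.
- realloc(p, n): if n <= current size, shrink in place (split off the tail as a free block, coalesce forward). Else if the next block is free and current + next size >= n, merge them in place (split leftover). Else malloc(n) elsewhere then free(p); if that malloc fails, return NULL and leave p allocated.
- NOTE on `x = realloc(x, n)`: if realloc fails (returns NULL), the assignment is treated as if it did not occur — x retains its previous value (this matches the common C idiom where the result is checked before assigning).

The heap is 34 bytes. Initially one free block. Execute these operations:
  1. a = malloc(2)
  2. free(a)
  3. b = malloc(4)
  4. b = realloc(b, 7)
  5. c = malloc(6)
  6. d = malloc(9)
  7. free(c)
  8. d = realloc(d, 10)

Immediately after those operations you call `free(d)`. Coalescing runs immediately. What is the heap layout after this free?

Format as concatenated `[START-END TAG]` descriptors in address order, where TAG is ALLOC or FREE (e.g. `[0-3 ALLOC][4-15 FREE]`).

Answer: [0-6 ALLOC][7-33 FREE]

Derivation:
Op 1: a = malloc(2) -> a = 0; heap: [0-1 ALLOC][2-33 FREE]
Op 2: free(a) -> (freed a); heap: [0-33 FREE]
Op 3: b = malloc(4) -> b = 0; heap: [0-3 ALLOC][4-33 FREE]
Op 4: b = realloc(b, 7) -> b = 0; heap: [0-6 ALLOC][7-33 FREE]
Op 5: c = malloc(6) -> c = 7; heap: [0-6 ALLOC][7-12 ALLOC][13-33 FREE]
Op 6: d = malloc(9) -> d = 13; heap: [0-6 ALLOC][7-12 ALLOC][13-21 ALLOC][22-33 FREE]
Op 7: free(c) -> (freed c); heap: [0-6 ALLOC][7-12 FREE][13-21 ALLOC][22-33 FREE]
Op 8: d = realloc(d, 10) -> d = 13; heap: [0-6 ALLOC][7-12 FREE][13-22 ALLOC][23-33 FREE]
free(d): d = 13 -> block [13-22 ALLOC]; mark free, coalesce with adjacent free neighbors -> [0-6 ALLOC][7-33 FREE]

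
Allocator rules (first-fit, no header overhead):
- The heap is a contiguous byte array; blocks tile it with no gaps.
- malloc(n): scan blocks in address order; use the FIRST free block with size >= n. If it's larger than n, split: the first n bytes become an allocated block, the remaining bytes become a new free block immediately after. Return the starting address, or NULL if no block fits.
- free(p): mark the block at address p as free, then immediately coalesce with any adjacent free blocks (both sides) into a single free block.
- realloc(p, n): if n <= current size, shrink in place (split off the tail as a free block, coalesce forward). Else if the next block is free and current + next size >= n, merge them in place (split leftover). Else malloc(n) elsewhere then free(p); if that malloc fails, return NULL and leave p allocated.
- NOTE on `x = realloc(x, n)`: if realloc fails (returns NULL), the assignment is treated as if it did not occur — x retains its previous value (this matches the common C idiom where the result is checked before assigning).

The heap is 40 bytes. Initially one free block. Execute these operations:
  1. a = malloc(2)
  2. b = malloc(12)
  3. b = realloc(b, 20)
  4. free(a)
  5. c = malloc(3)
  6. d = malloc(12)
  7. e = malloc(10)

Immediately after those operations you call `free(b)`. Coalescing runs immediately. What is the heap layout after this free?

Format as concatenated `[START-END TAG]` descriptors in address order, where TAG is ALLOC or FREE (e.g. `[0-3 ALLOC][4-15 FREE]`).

Answer: [0-21 FREE][22-24 ALLOC][25-36 ALLOC][37-39 FREE]

Derivation:
Op 1: a = malloc(2) -> a = 0; heap: [0-1 ALLOC][2-39 FREE]
Op 2: b = malloc(12) -> b = 2; heap: [0-1 ALLOC][2-13 ALLOC][14-39 FREE]
Op 3: b = realloc(b, 20) -> b = 2; heap: [0-1 ALLOC][2-21 ALLOC][22-39 FREE]
Op 4: free(a) -> (freed a); heap: [0-1 FREE][2-21 ALLOC][22-39 FREE]
Op 5: c = malloc(3) -> c = 22; heap: [0-1 FREE][2-21 ALLOC][22-24 ALLOC][25-39 FREE]
Op 6: d = malloc(12) -> d = 25; heap: [0-1 FREE][2-21 ALLOC][22-24 ALLOC][25-36 ALLOC][37-39 FREE]
Op 7: e = malloc(10) -> e = NULL; heap: [0-1 FREE][2-21 ALLOC][22-24 ALLOC][25-36 ALLOC][37-39 FREE]
free(b): b = 2 -> block [2-21 ALLOC]; mark free, coalesce with adjacent free neighbors -> [0-21 FREE][22-24 ALLOC][25-36 ALLOC][37-39 FREE]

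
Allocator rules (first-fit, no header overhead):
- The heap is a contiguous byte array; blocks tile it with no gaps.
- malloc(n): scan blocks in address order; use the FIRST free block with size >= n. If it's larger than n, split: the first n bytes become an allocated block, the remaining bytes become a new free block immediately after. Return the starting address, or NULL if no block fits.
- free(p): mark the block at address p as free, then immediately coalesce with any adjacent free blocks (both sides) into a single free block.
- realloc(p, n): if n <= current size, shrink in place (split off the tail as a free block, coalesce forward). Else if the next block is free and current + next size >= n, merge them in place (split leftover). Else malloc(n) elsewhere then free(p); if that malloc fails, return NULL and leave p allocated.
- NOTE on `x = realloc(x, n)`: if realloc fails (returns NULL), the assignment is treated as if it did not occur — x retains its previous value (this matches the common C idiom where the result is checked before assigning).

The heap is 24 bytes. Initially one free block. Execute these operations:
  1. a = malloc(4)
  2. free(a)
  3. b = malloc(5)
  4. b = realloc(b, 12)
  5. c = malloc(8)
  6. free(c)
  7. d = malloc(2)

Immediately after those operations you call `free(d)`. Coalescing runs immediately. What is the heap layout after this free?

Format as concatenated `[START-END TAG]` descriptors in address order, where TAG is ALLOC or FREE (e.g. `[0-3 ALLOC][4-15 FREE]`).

Answer: [0-11 ALLOC][12-23 FREE]

Derivation:
Op 1: a = malloc(4) -> a = 0; heap: [0-3 ALLOC][4-23 FREE]
Op 2: free(a) -> (freed a); heap: [0-23 FREE]
Op 3: b = malloc(5) -> b = 0; heap: [0-4 ALLOC][5-23 FREE]
Op 4: b = realloc(b, 12) -> b = 0; heap: [0-11 ALLOC][12-23 FREE]
Op 5: c = malloc(8) -> c = 12; heap: [0-11 ALLOC][12-19 ALLOC][20-23 FREE]
Op 6: free(c) -> (freed c); heap: [0-11 ALLOC][12-23 FREE]
Op 7: d = malloc(2) -> d = 12; heap: [0-11 ALLOC][12-13 ALLOC][14-23 FREE]
free(d): d = 12 -> block [12-13 ALLOC]; mark free, coalesce with adjacent free neighbors -> [0-11 ALLOC][12-23 FREE]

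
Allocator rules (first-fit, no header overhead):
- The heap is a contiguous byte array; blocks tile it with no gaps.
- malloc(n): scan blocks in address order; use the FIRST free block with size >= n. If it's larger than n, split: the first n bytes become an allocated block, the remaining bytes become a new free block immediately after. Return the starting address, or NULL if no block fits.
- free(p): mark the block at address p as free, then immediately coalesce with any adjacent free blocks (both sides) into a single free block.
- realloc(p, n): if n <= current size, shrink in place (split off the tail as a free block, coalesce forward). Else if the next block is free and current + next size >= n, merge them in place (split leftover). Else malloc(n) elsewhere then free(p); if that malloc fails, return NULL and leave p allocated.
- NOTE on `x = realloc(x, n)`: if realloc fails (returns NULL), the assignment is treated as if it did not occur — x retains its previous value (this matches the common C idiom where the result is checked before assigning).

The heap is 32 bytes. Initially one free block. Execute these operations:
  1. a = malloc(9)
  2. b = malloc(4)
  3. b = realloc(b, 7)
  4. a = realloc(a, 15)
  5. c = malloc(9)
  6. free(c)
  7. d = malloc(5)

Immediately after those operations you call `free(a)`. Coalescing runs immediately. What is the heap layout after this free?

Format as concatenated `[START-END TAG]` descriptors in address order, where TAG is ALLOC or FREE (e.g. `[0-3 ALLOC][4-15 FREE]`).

Op 1: a = malloc(9) -> a = 0; heap: [0-8 ALLOC][9-31 FREE]
Op 2: b = malloc(4) -> b = 9; heap: [0-8 ALLOC][9-12 ALLOC][13-31 FREE]
Op 3: b = realloc(b, 7) -> b = 9; heap: [0-8 ALLOC][9-15 ALLOC][16-31 FREE]
Op 4: a = realloc(a, 15) -> a = 16; heap: [0-8 FREE][9-15 ALLOC][16-30 ALLOC][31-31 FREE]
Op 5: c = malloc(9) -> c = 0; heap: [0-8 ALLOC][9-15 ALLOC][16-30 ALLOC][31-31 FREE]
Op 6: free(c) -> (freed c); heap: [0-8 FREE][9-15 ALLOC][16-30 ALLOC][31-31 FREE]
Op 7: d = malloc(5) -> d = 0; heap: [0-4 ALLOC][5-8 FREE][9-15 ALLOC][16-30 ALLOC][31-31 FREE]
free(a): a = 16 -> block [16-30 ALLOC]; mark free, coalesce with adjacent free neighbors -> [0-4 ALLOC][5-8 FREE][9-15 ALLOC][16-31 FREE]

Answer: [0-4 ALLOC][5-8 FREE][9-15 ALLOC][16-31 FREE]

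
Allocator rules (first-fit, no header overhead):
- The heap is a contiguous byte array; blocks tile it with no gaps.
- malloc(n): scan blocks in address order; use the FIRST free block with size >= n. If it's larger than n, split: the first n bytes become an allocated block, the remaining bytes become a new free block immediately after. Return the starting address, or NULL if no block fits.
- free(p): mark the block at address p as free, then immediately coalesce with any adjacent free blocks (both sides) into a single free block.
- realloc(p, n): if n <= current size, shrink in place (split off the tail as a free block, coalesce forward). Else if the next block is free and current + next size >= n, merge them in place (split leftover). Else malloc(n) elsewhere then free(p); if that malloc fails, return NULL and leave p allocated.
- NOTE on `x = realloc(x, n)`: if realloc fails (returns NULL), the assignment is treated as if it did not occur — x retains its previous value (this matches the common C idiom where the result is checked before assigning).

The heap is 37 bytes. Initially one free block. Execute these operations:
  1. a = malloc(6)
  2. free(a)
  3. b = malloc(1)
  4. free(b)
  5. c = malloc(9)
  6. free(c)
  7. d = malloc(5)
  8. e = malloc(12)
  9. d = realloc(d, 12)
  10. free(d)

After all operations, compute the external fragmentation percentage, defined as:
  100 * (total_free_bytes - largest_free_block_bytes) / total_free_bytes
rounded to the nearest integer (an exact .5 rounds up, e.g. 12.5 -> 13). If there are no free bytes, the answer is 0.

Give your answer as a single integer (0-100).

Answer: 20

Derivation:
Op 1: a = malloc(6) -> a = 0; heap: [0-5 ALLOC][6-36 FREE]
Op 2: free(a) -> (freed a); heap: [0-36 FREE]
Op 3: b = malloc(1) -> b = 0; heap: [0-0 ALLOC][1-36 FREE]
Op 4: free(b) -> (freed b); heap: [0-36 FREE]
Op 5: c = malloc(9) -> c = 0; heap: [0-8 ALLOC][9-36 FREE]
Op 6: free(c) -> (freed c); heap: [0-36 FREE]
Op 7: d = malloc(5) -> d = 0; heap: [0-4 ALLOC][5-36 FREE]
Op 8: e = malloc(12) -> e = 5; heap: [0-4 ALLOC][5-16 ALLOC][17-36 FREE]
Op 9: d = realloc(d, 12) -> d = 17; heap: [0-4 FREE][5-16 ALLOC][17-28 ALLOC][29-36 FREE]
Op 10: free(d) -> (freed d); heap: [0-4 FREE][5-16 ALLOC][17-36 FREE]
Free blocks: [5 20] total_free=25 largest=20 -> 100*(25-20)/25 = 500/25 = 20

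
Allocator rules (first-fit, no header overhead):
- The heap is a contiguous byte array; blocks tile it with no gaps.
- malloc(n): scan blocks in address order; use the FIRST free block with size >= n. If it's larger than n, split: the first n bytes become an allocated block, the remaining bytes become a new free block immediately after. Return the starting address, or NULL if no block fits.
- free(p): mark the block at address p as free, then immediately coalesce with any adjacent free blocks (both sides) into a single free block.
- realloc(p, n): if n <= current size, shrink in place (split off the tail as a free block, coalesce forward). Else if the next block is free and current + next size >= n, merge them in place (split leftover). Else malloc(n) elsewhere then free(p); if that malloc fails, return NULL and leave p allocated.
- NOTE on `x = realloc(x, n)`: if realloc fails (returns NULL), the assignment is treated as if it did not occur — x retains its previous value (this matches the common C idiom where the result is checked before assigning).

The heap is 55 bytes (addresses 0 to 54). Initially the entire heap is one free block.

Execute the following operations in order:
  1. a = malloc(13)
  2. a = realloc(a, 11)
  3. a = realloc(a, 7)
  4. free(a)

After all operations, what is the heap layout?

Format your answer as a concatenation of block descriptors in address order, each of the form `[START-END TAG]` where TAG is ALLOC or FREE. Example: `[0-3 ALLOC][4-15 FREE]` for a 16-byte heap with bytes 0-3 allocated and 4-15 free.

Op 1: a = malloc(13) -> a = 0; heap: [0-12 ALLOC][13-54 FREE]
Op 2: a = realloc(a, 11) -> a = 0; heap: [0-10 ALLOC][11-54 FREE]
Op 3: a = realloc(a, 7) -> a = 0; heap: [0-6 ALLOC][7-54 FREE]
Op 4: free(a) -> (freed a); heap: [0-54 FREE]

Answer: [0-54 FREE]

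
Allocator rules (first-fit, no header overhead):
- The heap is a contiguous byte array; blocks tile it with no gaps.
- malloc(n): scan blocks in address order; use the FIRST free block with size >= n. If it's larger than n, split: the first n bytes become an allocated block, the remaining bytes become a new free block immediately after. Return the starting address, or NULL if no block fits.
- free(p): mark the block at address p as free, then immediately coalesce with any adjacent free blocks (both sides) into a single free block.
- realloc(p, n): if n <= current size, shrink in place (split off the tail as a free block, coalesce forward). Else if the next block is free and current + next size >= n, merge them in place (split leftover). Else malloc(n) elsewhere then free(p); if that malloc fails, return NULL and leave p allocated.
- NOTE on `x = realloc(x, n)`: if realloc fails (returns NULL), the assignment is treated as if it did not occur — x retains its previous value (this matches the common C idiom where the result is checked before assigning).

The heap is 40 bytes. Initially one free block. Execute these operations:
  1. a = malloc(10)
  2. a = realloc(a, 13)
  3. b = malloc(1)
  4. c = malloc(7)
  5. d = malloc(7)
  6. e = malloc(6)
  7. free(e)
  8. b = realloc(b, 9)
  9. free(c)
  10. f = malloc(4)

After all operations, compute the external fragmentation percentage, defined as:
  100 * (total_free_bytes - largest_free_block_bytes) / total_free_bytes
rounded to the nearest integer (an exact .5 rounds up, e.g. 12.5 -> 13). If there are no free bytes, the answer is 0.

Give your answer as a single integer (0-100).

Op 1: a = malloc(10) -> a = 0; heap: [0-9 ALLOC][10-39 FREE]
Op 2: a = realloc(a, 13) -> a = 0; heap: [0-12 ALLOC][13-39 FREE]
Op 3: b = malloc(1) -> b = 13; heap: [0-12 ALLOC][13-13 ALLOC][14-39 FREE]
Op 4: c = malloc(7) -> c = 14; heap: [0-12 ALLOC][13-13 ALLOC][14-20 ALLOC][21-39 FREE]
Op 5: d = malloc(7) -> d = 21; heap: [0-12 ALLOC][13-13 ALLOC][14-20 ALLOC][21-27 ALLOC][28-39 FREE]
Op 6: e = malloc(6) -> e = 28; heap: [0-12 ALLOC][13-13 ALLOC][14-20 ALLOC][21-27 ALLOC][28-33 ALLOC][34-39 FREE]
Op 7: free(e) -> (freed e); heap: [0-12 ALLOC][13-13 ALLOC][14-20 ALLOC][21-27 ALLOC][28-39 FREE]
Op 8: b = realloc(b, 9) -> b = 28; heap: [0-12 ALLOC][13-13 FREE][14-20 ALLOC][21-27 ALLOC][28-36 ALLOC][37-39 FREE]
Op 9: free(c) -> (freed c); heap: [0-12 ALLOC][13-20 FREE][21-27 ALLOC][28-36 ALLOC][37-39 FREE]
Op 10: f = malloc(4) -> f = 13; heap: [0-12 ALLOC][13-16 ALLOC][17-20 FREE][21-27 ALLOC][28-36 ALLOC][37-39 FREE]
Free blocks: [4 3] total_free=7 largest=4 -> 100*(7-4)/7 = 300/7 ≈ 42.857 -> rounds to 43

Answer: 43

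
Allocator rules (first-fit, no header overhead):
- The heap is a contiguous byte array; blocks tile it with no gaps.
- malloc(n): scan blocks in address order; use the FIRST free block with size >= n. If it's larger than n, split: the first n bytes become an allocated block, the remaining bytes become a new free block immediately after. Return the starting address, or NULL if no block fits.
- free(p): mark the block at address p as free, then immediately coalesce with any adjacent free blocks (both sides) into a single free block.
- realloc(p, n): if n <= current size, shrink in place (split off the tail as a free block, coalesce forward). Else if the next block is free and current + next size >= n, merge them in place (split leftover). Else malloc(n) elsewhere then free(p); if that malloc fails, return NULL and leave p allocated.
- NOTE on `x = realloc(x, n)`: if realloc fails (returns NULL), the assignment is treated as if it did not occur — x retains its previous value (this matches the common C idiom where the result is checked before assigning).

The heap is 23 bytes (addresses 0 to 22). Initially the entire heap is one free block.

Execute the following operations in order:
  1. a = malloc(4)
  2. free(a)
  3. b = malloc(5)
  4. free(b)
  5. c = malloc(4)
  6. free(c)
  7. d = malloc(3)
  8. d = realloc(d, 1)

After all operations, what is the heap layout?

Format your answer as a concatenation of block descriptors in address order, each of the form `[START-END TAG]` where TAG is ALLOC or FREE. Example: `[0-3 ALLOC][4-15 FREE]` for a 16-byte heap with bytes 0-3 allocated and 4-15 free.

Op 1: a = malloc(4) -> a = 0; heap: [0-3 ALLOC][4-22 FREE]
Op 2: free(a) -> (freed a); heap: [0-22 FREE]
Op 3: b = malloc(5) -> b = 0; heap: [0-4 ALLOC][5-22 FREE]
Op 4: free(b) -> (freed b); heap: [0-22 FREE]
Op 5: c = malloc(4) -> c = 0; heap: [0-3 ALLOC][4-22 FREE]
Op 6: free(c) -> (freed c); heap: [0-22 FREE]
Op 7: d = malloc(3) -> d = 0; heap: [0-2 ALLOC][3-22 FREE]
Op 8: d = realloc(d, 1) -> d = 0; heap: [0-0 ALLOC][1-22 FREE]

Answer: [0-0 ALLOC][1-22 FREE]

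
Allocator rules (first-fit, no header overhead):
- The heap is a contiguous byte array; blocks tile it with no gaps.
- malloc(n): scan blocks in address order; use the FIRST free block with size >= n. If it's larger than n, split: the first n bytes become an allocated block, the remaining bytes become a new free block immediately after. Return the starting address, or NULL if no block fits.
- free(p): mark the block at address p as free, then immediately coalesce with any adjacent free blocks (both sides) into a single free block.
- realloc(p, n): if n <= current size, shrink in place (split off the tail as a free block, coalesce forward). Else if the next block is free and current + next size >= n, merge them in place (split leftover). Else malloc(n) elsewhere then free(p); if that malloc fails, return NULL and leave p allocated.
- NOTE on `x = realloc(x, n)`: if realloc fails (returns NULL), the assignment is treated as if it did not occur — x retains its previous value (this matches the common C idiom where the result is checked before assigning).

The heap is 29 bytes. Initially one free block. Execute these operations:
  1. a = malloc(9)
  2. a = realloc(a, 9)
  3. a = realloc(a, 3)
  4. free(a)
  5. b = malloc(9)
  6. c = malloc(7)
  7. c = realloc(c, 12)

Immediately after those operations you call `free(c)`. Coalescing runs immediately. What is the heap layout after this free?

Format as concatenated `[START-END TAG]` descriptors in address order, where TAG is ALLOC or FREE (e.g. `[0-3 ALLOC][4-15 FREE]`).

Op 1: a = malloc(9) -> a = 0; heap: [0-8 ALLOC][9-28 FREE]
Op 2: a = realloc(a, 9) -> a = 0; heap: [0-8 ALLOC][9-28 FREE]
Op 3: a = realloc(a, 3) -> a = 0; heap: [0-2 ALLOC][3-28 FREE]
Op 4: free(a) -> (freed a); heap: [0-28 FREE]
Op 5: b = malloc(9) -> b = 0; heap: [0-8 ALLOC][9-28 FREE]
Op 6: c = malloc(7) -> c = 9; heap: [0-8 ALLOC][9-15 ALLOC][16-28 FREE]
Op 7: c = realloc(c, 12) -> c = 9; heap: [0-8 ALLOC][9-20 ALLOC][21-28 FREE]
free(c): c = 9 -> block [9-20 ALLOC]; mark free, coalesce with adjacent free neighbors -> [0-8 ALLOC][9-28 FREE]

Answer: [0-8 ALLOC][9-28 FREE]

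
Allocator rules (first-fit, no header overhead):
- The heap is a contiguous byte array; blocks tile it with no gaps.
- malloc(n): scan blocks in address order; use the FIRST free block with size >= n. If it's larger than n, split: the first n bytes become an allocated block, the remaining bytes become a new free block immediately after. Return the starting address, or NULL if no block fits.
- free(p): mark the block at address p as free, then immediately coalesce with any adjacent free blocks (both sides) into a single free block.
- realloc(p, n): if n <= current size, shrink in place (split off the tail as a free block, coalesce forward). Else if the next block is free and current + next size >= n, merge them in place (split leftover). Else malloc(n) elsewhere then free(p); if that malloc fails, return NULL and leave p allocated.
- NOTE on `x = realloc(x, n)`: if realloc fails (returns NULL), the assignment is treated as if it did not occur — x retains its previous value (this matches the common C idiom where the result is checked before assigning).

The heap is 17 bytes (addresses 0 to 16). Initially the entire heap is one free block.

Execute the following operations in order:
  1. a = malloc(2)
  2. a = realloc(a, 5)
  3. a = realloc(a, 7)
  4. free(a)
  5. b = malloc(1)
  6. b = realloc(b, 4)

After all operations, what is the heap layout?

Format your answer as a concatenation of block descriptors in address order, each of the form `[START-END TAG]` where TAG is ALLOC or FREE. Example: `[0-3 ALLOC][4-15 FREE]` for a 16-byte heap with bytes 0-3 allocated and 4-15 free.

Answer: [0-3 ALLOC][4-16 FREE]

Derivation:
Op 1: a = malloc(2) -> a = 0; heap: [0-1 ALLOC][2-16 FREE]
Op 2: a = realloc(a, 5) -> a = 0; heap: [0-4 ALLOC][5-16 FREE]
Op 3: a = realloc(a, 7) -> a = 0; heap: [0-6 ALLOC][7-16 FREE]
Op 4: free(a) -> (freed a); heap: [0-16 FREE]
Op 5: b = malloc(1) -> b = 0; heap: [0-0 ALLOC][1-16 FREE]
Op 6: b = realloc(b, 4) -> b = 0; heap: [0-3 ALLOC][4-16 FREE]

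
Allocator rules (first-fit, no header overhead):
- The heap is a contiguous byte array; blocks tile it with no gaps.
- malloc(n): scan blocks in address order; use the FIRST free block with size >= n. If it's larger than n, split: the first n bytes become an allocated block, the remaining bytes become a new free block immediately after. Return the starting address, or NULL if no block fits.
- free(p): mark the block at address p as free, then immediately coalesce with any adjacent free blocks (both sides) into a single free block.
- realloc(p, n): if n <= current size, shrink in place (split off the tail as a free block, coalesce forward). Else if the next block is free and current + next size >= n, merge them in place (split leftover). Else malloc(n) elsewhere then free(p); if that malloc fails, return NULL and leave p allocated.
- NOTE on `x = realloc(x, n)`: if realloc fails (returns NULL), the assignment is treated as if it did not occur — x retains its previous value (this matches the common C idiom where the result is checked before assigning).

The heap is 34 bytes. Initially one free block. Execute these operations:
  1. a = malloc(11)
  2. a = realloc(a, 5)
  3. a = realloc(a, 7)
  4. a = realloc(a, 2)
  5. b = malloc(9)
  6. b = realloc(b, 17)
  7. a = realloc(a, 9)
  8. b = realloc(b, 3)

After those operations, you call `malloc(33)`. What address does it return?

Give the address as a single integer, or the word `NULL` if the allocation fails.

Answer: NULL

Derivation:
Op 1: a = malloc(11) -> a = 0; heap: [0-10 ALLOC][11-33 FREE]
Op 2: a = realloc(a, 5) -> a = 0; heap: [0-4 ALLOC][5-33 FREE]
Op 3: a = realloc(a, 7) -> a = 0; heap: [0-6 ALLOC][7-33 FREE]
Op 4: a = realloc(a, 2) -> a = 0; heap: [0-1 ALLOC][2-33 FREE]
Op 5: b = malloc(9) -> b = 2; heap: [0-1 ALLOC][2-10 ALLOC][11-33 FREE]
Op 6: b = realloc(b, 17) -> b = 2; heap: [0-1 ALLOC][2-18 ALLOC][19-33 FREE]
Op 7: a = realloc(a, 9) -> a = 19; heap: [0-1 FREE][2-18 ALLOC][19-27 ALLOC][28-33 FREE]
Op 8: b = realloc(b, 3) -> b = 2; heap: [0-1 FREE][2-4 ALLOC][5-18 FREE][19-27 ALLOC][28-33 FREE]
malloc(33): first-fit scan over [0-1 FREE][2-4 ALLOC][5-18 FREE][19-27 ALLOC][28-33 FREE] -> NULL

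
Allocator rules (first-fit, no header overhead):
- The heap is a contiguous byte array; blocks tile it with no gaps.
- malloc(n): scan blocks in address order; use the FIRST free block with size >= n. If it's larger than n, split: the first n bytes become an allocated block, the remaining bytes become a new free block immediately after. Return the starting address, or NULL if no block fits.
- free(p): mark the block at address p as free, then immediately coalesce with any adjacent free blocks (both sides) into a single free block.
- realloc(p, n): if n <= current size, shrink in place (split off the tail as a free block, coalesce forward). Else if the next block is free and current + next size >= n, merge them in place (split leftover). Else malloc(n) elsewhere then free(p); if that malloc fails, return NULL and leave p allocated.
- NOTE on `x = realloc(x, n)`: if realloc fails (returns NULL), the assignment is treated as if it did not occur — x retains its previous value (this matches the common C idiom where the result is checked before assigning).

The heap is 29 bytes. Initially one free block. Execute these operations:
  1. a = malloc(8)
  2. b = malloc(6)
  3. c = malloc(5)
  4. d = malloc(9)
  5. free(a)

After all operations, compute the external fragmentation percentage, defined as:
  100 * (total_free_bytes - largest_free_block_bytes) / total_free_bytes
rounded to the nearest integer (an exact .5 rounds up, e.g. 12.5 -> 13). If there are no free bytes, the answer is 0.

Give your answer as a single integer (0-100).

Op 1: a = malloc(8) -> a = 0; heap: [0-7 ALLOC][8-28 FREE]
Op 2: b = malloc(6) -> b = 8; heap: [0-7 ALLOC][8-13 ALLOC][14-28 FREE]
Op 3: c = malloc(5) -> c = 14; heap: [0-7 ALLOC][8-13 ALLOC][14-18 ALLOC][19-28 FREE]
Op 4: d = malloc(9) -> d = 19; heap: [0-7 ALLOC][8-13 ALLOC][14-18 ALLOC][19-27 ALLOC][28-28 FREE]
Op 5: free(a) -> (freed a); heap: [0-7 FREE][8-13 ALLOC][14-18 ALLOC][19-27 ALLOC][28-28 FREE]
Free blocks: [8 1] total_free=9 largest=8 -> 100*(9-8)/9 = 100/9 ≈ 11.111 -> rounds to 11

Answer: 11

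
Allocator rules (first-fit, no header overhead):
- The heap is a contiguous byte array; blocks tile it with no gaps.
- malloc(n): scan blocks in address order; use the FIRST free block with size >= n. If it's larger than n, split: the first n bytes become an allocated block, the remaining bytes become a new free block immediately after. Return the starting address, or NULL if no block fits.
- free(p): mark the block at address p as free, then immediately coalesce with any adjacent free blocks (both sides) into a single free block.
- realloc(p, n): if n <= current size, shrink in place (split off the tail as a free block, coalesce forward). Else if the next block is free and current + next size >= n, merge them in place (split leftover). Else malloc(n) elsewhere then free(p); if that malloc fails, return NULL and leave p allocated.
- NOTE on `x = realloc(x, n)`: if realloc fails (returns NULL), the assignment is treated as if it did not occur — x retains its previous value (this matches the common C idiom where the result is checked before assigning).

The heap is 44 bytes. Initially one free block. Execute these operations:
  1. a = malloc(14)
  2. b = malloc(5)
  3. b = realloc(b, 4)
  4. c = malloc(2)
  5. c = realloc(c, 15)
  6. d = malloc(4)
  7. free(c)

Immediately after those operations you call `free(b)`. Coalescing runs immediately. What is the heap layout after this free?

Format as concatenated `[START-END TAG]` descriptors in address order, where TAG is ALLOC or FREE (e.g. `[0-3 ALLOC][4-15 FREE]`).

Op 1: a = malloc(14) -> a = 0; heap: [0-13 ALLOC][14-43 FREE]
Op 2: b = malloc(5) -> b = 14; heap: [0-13 ALLOC][14-18 ALLOC][19-43 FREE]
Op 3: b = realloc(b, 4) -> b = 14; heap: [0-13 ALLOC][14-17 ALLOC][18-43 FREE]
Op 4: c = malloc(2) -> c = 18; heap: [0-13 ALLOC][14-17 ALLOC][18-19 ALLOC][20-43 FREE]
Op 5: c = realloc(c, 15) -> c = 18; heap: [0-13 ALLOC][14-17 ALLOC][18-32 ALLOC][33-43 FREE]
Op 6: d = malloc(4) -> d = 33; heap: [0-13 ALLOC][14-17 ALLOC][18-32 ALLOC][33-36 ALLOC][37-43 FREE]
Op 7: free(c) -> (freed c); heap: [0-13 ALLOC][14-17 ALLOC][18-32 FREE][33-36 ALLOC][37-43 FREE]
free(b): b = 14 -> block [14-17 ALLOC]; mark free, coalesce with adjacent free neighbors -> [0-13 ALLOC][14-32 FREE][33-36 ALLOC][37-43 FREE]

Answer: [0-13 ALLOC][14-32 FREE][33-36 ALLOC][37-43 FREE]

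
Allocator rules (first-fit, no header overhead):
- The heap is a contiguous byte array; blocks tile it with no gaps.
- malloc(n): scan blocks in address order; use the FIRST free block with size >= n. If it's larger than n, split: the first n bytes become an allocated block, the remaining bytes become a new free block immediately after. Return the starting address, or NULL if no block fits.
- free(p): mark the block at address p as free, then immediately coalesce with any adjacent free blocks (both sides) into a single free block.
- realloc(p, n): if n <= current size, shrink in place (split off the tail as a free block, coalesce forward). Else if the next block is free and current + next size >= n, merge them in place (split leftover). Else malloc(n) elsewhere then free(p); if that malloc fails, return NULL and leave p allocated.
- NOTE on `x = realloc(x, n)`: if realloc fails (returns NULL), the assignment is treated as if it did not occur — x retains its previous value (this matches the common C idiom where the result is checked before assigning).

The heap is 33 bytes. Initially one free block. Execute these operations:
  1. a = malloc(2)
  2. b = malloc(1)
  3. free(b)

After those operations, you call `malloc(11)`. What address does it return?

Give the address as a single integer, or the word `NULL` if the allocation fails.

Answer: 2

Derivation:
Op 1: a = malloc(2) -> a = 0; heap: [0-1 ALLOC][2-32 FREE]
Op 2: b = malloc(1) -> b = 2; heap: [0-1 ALLOC][2-2 ALLOC][3-32 FREE]
Op 3: free(b) -> (freed b); heap: [0-1 ALLOC][2-32 FREE]
malloc(11): first-fit scan over [0-1 ALLOC][2-32 FREE] -> 2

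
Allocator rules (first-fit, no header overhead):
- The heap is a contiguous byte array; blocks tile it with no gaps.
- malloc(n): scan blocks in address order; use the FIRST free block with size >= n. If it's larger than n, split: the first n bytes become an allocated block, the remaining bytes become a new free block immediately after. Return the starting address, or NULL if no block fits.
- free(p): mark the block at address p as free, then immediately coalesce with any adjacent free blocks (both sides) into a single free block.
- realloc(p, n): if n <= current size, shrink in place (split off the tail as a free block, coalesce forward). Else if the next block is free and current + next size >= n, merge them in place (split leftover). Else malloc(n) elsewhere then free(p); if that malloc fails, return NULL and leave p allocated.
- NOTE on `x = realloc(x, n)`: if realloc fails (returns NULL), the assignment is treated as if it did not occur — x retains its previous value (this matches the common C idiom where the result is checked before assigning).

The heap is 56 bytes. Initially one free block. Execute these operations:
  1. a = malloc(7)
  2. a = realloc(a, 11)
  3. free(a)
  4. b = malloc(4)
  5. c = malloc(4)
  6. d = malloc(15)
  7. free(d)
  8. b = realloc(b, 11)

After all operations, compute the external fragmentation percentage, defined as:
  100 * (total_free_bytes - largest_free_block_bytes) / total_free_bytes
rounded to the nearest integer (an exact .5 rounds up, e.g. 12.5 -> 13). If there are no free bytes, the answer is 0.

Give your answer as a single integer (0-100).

Answer: 10

Derivation:
Op 1: a = malloc(7) -> a = 0; heap: [0-6 ALLOC][7-55 FREE]
Op 2: a = realloc(a, 11) -> a = 0; heap: [0-10 ALLOC][11-55 FREE]
Op 3: free(a) -> (freed a); heap: [0-55 FREE]
Op 4: b = malloc(4) -> b = 0; heap: [0-3 ALLOC][4-55 FREE]
Op 5: c = malloc(4) -> c = 4; heap: [0-3 ALLOC][4-7 ALLOC][8-55 FREE]
Op 6: d = malloc(15) -> d = 8; heap: [0-3 ALLOC][4-7 ALLOC][8-22 ALLOC][23-55 FREE]
Op 7: free(d) -> (freed d); heap: [0-3 ALLOC][4-7 ALLOC][8-55 FREE]
Op 8: b = realloc(b, 11) -> b = 8; heap: [0-3 FREE][4-7 ALLOC][8-18 ALLOC][19-55 FREE]
Free blocks: [4 37] total_free=41 largest=37 -> 100*(41-37)/41 = 400/41 ≈ 9.756 -> rounds to 10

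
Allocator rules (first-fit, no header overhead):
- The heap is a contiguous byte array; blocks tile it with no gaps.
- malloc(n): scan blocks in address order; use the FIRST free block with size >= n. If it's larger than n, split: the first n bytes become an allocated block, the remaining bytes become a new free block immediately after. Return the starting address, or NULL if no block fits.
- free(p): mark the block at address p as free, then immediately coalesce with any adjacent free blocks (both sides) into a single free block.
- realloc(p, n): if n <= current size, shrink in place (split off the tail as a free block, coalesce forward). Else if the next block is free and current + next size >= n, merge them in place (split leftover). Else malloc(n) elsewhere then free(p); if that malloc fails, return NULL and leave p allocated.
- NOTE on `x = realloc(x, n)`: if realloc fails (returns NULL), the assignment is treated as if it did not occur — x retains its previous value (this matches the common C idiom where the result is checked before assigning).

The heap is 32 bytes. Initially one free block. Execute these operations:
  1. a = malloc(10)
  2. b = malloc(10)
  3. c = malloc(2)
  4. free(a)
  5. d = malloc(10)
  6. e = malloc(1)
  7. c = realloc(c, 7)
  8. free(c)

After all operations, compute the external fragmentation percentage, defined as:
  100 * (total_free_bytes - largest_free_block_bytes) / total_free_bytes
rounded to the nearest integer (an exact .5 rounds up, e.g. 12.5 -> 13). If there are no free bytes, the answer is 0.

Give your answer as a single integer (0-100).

Answer: 18

Derivation:
Op 1: a = malloc(10) -> a = 0; heap: [0-9 ALLOC][10-31 FREE]
Op 2: b = malloc(10) -> b = 10; heap: [0-9 ALLOC][10-19 ALLOC][20-31 FREE]
Op 3: c = malloc(2) -> c = 20; heap: [0-9 ALLOC][10-19 ALLOC][20-21 ALLOC][22-31 FREE]
Op 4: free(a) -> (freed a); heap: [0-9 FREE][10-19 ALLOC][20-21 ALLOC][22-31 FREE]
Op 5: d = malloc(10) -> d = 0; heap: [0-9 ALLOC][10-19 ALLOC][20-21 ALLOC][22-31 FREE]
Op 6: e = malloc(1) -> e = 22; heap: [0-9 ALLOC][10-19 ALLOC][20-21 ALLOC][22-22 ALLOC][23-31 FREE]
Op 7: c = realloc(c, 7) -> c = 23; heap: [0-9 ALLOC][10-19 ALLOC][20-21 FREE][22-22 ALLOC][23-29 ALLOC][30-31 FREE]
Op 8: free(c) -> (freed c); heap: [0-9 ALLOC][10-19 ALLOC][20-21 FREE][22-22 ALLOC][23-31 FREE]
Free blocks: [2 9] total_free=11 largest=9 -> 100*(11-9)/11 = 200/11 ≈ 18.182 -> rounds to 18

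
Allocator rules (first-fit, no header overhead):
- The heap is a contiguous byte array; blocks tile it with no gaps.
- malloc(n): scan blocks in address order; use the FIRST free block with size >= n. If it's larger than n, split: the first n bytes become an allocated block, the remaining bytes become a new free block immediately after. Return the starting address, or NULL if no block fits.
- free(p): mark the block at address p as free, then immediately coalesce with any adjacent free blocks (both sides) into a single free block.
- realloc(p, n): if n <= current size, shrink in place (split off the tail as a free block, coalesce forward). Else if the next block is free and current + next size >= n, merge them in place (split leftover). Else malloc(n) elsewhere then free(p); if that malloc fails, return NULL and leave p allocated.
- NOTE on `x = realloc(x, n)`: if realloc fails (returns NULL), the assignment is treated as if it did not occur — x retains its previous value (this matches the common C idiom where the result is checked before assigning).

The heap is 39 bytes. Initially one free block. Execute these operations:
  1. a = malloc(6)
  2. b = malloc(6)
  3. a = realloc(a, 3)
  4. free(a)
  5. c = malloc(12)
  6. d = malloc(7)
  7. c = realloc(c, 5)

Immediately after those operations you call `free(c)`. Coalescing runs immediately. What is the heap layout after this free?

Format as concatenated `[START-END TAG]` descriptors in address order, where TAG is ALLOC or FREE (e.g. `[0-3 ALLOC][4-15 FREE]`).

Answer: [0-5 FREE][6-11 ALLOC][12-23 FREE][24-30 ALLOC][31-38 FREE]

Derivation:
Op 1: a = malloc(6) -> a = 0; heap: [0-5 ALLOC][6-38 FREE]
Op 2: b = malloc(6) -> b = 6; heap: [0-5 ALLOC][6-11 ALLOC][12-38 FREE]
Op 3: a = realloc(a, 3) -> a = 0; heap: [0-2 ALLOC][3-5 FREE][6-11 ALLOC][12-38 FREE]
Op 4: free(a) -> (freed a); heap: [0-5 FREE][6-11 ALLOC][12-38 FREE]
Op 5: c = malloc(12) -> c = 12; heap: [0-5 FREE][6-11 ALLOC][12-23 ALLOC][24-38 FREE]
Op 6: d = malloc(7) -> d = 24; heap: [0-5 FREE][6-11 ALLOC][12-23 ALLOC][24-30 ALLOC][31-38 FREE]
Op 7: c = realloc(c, 5) -> c = 12; heap: [0-5 FREE][6-11 ALLOC][12-16 ALLOC][17-23 FREE][24-30 ALLOC][31-38 FREE]
free(c): c = 12 -> block [12-16 ALLOC]; mark free, coalesce with adjacent free neighbors -> [0-5 FREE][6-11 ALLOC][12-23 FREE][24-30 ALLOC][31-38 FREE]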